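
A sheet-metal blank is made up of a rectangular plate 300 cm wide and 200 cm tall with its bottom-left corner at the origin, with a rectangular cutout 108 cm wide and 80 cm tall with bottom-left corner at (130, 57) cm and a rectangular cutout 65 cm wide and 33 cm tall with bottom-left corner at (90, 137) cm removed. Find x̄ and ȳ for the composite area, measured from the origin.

plate: A = 300 × 200 = 60000.00, centroid at (150.00, 100.00).
hole 1: A = −(108 × 80) = -8640.00, centroid at (184.00, 97.00).
hole 2: A = −(65 × 33) = -2145.00, centroid at (122.50, 153.50).
ΣA = 49215.00 cm², ΣAx̄ = 7147477.50 cm³, ΣAȳ = 4832662.50 cm³.
x̄ = 7147477.50/49215.00 = 145.23 cm; ȳ = 4832662.50/49215.00 = 98.19 cm.

x̄ = 145.23 cm, ȳ = 98.19 cm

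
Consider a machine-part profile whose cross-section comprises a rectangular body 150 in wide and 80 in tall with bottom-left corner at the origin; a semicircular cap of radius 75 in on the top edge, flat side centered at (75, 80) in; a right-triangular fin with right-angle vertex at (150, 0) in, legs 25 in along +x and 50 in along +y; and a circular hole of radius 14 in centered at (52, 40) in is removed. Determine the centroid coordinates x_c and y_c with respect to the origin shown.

Part | A | x̄ᵢ | ȳᵢ | A·x̄ᵢ | A·ȳᵢ
rectangular body | 12000.00 | 75.00 | 40.00 | 900000.00 | 480000.00
semicircular top | 8835.73 | 75.00 | 111.83 | 662679.70 | 988108.35
triangular fin | 625.00 | 158.33 | 16.67 | 98958.33 | 10416.67
hole | -615.75 | 52.00 | 40.00 | -32019.11 | -24630.09
Σ | 20844.98 |  |  | 1629618.92 | 1453894.93
x_c = 1629618.92 / 20844.98 = 78.18 in
y_c = 1453894.93 / 20844.98 = 69.75 in

x_c = 78.18 in, y_c = 69.75 in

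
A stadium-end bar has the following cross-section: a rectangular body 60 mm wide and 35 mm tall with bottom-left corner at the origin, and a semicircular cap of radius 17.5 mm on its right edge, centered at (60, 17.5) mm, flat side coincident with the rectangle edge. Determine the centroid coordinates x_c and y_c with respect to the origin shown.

rectangular body: A = 60 × 35 = 2100.00, centroid at (30.00, 17.50).
semicircular end: A = ½π·17.5² = 481.06, centroid at (67.43, 17.50).
ΣA = 2581.06 mm²
ΣAx_c = (2100.00)(30.00) + (481.06)(67.43) = 95436.30 mm³
ΣAy_c = (2100.00)(17.50) + (481.06)(17.50) = 45168.49 mm³
x_c = 95436.30 / 2581.06 = 36.98 mm
y_c = 45168.49 / 2581.06 = 17.50 mm

x_c = 36.98 mm, y_c = 17.50 mm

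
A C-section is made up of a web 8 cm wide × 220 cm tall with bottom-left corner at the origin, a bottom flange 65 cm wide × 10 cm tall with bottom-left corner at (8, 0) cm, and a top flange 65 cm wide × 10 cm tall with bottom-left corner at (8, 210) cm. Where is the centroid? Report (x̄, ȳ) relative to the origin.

web: A = 8 × 220 = 1760.00, centroid at (4.00, 110.00).
bottom flange: A = 65 × 10 = 650.00, centroid at (40.50, 5.00).
top flange: A = 65 × 10 = 650.00, centroid at (40.50, 215.00).
ΣA = 3060.00 cm², ΣAx̄ = 59690.00 cm³, ΣAȳ = 336600.00 cm³.
x̄ = 59690.00/3060.00 = 19.51 cm; ȳ = 336600.00/3060.00 = 110.00 cm.

x̄ = 19.51 cm, ȳ = 110.00 cm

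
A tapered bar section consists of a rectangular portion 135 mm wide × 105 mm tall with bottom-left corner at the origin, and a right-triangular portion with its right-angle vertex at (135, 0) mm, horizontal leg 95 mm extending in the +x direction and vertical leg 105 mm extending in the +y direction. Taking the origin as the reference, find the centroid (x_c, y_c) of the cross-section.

Part | A | x̄ᵢ | ȳᵢ | A·x̄ᵢ | A·ȳᵢ
rectangular portion | 14175.00 | 67.50 | 52.50 | 956812.50 | 744187.50
triangular portion | 4987.50 | 166.67 | 35.00 | 831250.00 | 174562.50
Σ | 19162.50 |  |  | 1788062.50 | 918750.00
x_c = 1788062.50 / 19162.50 = 93.31 mm
y_c = 918750.00 / 19162.50 = 47.95 mm

x_c = 93.31 mm, y_c = 47.95 mm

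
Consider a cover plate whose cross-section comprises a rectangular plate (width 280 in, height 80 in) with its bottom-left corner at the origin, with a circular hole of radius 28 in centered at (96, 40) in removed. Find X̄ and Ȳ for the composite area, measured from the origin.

X̄ = 145.44 in, Ȳ = 40.00 in

Part | A | x̄ᵢ | ȳᵢ | A·x̄ᵢ | A·ȳᵢ
plate | 22400.00 | 140.00 | 40.00 | 3136000.00 | 896000.00
hole | -2463.01 | 96.00 | 40.00 | -236448.83 | -98520.35
Σ | 19936.99 |  |  | 2899551.17 | 797479.65
X̄ = 2899551.17 / 19936.99 = 145.44 in
Ȳ = 797479.65 / 19936.99 = 40.00 in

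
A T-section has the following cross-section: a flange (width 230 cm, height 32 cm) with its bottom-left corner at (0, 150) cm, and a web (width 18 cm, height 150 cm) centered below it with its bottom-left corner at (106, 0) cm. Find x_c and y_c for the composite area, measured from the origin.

web: A = 18 × 150 = 2700.00, centroid at (115.00, 75.00).
flange: A = 230 × 32 = 7360.00, centroid at (115.00, 166.00).
ΣA = 10060.00 cm²
ΣAx_c = (2700.00)(115.00) + (7360.00)(115.00) = 1156900.00 cm³
ΣAy_c = (2700.00)(75.00) + (7360.00)(166.00) = 1424260.00 cm³
x_c = 1156900.00 / 10060.00 = 115.00 cm
y_c = 1424260.00 / 10060.00 = 141.58 cm

x_c = 115.00 cm, y_c = 141.58 cm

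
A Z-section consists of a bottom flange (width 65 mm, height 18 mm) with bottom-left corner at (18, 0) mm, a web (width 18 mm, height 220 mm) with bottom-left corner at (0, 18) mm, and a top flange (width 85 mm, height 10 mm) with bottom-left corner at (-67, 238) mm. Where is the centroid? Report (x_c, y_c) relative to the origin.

x_c = 12.36 mm, y_c = 121.06 mm

bottom flange: A = 65 × 18 = 1170.00, centroid at (50.50, 9.00).
web: A = 18 × 220 = 3960.00, centroid at (9.00, 128.00).
top flange: A = 85 × 10 = 850.00, centroid at (-24.50, 243.00).
ΣA = 5980.00 mm², ΣAx_c = 73900.00 mm³, ΣAy_c = 723960.00 mm³.
x_c = 73900.00/5980.00 = 12.36 mm; y_c = 723960.00/5980.00 = 121.06 mm.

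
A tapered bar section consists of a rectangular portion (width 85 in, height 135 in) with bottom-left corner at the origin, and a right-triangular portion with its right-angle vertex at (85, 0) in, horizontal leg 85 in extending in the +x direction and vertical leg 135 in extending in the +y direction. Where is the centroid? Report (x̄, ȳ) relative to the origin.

x̄ = 66.11 in, ȳ = 60.00 in

rectangular portion: A = 85 × 135 = 11475.00, centroid at (42.50, 67.50).
triangular portion: A = ½·85·135 = 5737.50, centroid at (113.33, 45.00).
ΣA = 17212.50 in², ΣAx̄ = 1137937.50 in³, ΣAȳ = 1032750.00 in³.
x̄ = 1137937.50/17212.50 = 66.11 in; ȳ = 1032750.00/17212.50 = 60.00 in.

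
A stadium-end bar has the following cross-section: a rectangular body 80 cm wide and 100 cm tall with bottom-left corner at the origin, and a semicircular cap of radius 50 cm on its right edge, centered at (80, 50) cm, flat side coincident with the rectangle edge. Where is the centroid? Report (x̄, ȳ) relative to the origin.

x̄ = 60.16 cm, ȳ = 50.00 cm

Part | A | x̄ᵢ | ȳᵢ | A·x̄ᵢ | A·ȳᵢ
rectangular body | 8000.00 | 40.00 | 50.00 | 320000.00 | 400000.00
semicircular end | 3926.99 | 101.22 | 50.00 | 397492.60 | 196349.54
Σ | 11926.99 |  |  | 717492.60 | 596349.54
x̄ = 717492.60 / 11926.99 = 60.16 cm
ȳ = 596349.54 / 11926.99 = 50.00 cm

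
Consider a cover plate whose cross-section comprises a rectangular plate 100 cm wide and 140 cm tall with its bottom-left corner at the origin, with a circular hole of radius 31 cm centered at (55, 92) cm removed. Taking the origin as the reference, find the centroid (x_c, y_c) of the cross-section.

plate: A = 100 × 140 = 14000.00, centroid at (50.00, 70.00).
hole: A = −π·31² = -3019.07, centroid at (55.00, 92.00).
ΣA = 10980.93 cm², ΣAx_c = 533951.12 cm³, ΣAy_c = 702245.51 cm³.
x_c = 533951.12/10980.93 = 48.63 cm; y_c = 702245.51/10980.93 = 63.95 cm.

x_c = 48.63 cm, y_c = 63.95 cm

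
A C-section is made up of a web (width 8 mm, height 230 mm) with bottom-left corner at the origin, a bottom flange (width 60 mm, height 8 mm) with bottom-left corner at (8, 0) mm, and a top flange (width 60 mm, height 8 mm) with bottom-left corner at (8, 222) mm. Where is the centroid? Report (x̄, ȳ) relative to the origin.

web: A = 8 × 230 = 1840.00, centroid at (4.00, 115.00).
bottom flange: A = 60 × 8 = 480.00, centroid at (38.00, 4.00).
top flange: A = 60 × 8 = 480.00, centroid at (38.00, 226.00).
ΣA = 2800.00 mm²
ΣAx̄ = (1840.00)(4.00) + (480.00)(38.00) + (480.00)(38.00) = 43840.00 mm³
ΣAȳ = (1840.00)(115.00) + (480.00)(4.00) + (480.00)(226.00) = 322000.00 mm³
x̄ = 43840.00 / 2800.00 = 15.66 mm
ȳ = 322000.00 / 2800.00 = 115.00 mm

x̄ = 15.66 mm, ȳ = 115.00 mm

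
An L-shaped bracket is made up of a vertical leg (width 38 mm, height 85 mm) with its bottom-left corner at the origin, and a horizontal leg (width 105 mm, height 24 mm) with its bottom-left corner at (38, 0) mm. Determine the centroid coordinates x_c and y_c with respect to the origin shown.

Part | A | x̄ᵢ | ȳᵢ | A·x̄ᵢ | A·ȳᵢ
vertical leg | 3230.00 | 19.00 | 42.50 | 61370.00 | 137275.00
horizontal leg | 2520.00 | 90.50 | 12.00 | 228060.00 | 30240.00
Σ | 5750.00 |  |  | 289430.00 | 167515.00
x_c = 289430.00 / 5750.00 = 50.34 mm
y_c = 167515.00 / 5750.00 = 29.13 mm

x_c = 50.34 mm, y_c = 29.13 mm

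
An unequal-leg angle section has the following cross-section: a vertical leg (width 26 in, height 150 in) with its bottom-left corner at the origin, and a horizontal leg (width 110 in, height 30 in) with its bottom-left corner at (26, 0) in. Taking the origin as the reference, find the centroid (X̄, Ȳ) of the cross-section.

Part | A | x̄ᵢ | ȳᵢ | A·x̄ᵢ | A·ȳᵢ
vertical leg | 3900.00 | 13.00 | 75.00 | 50700.00 | 292500.00
horizontal leg | 3300.00 | 81.00 | 15.00 | 267300.00 | 49500.00
Σ | 7200.00 |  |  | 318000.00 | 342000.00
X̄ = 318000.00 / 7200.00 = 44.17 in
Ȳ = 342000.00 / 7200.00 = 47.50 in

X̄ = 44.17 in, Ȳ = 47.50 in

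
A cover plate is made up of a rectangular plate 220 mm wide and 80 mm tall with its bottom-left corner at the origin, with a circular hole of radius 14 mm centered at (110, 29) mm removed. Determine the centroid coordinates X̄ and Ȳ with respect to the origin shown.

X̄ = 110.00 mm, Ȳ = 40.40 mm

plate: A = 220 × 80 = 17600.00, centroid at (110.00, 40.00).
hole: A = −π·14² = -615.75, centroid at (110.00, 29.00).
ΣA = 16984.25 mm², ΣAX̄ = 1868267.26 mm³, ΣAȲ = 686143.19 mm³.
X̄ = 1868267.26/16984.25 = 110.00 mm; Ȳ = 686143.19/16984.25 = 40.40 mm.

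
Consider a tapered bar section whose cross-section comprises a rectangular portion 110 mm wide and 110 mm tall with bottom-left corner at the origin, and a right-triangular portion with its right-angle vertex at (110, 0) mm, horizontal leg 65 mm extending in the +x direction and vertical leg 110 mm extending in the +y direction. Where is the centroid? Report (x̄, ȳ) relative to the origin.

x̄ = 72.49 mm, ȳ = 50.82 mm

rectangular portion: A = 110 × 110 = 12100.00, centroid at (55.00, 55.00).
triangular portion: A = ½·65·110 = 3575.00, centroid at (131.67, 36.67).
ΣA = 15675.00 mm²
ΣAx̄ = (12100.00)(55.00) + (3575.00)(131.67) = 1136208.33 mm³
ΣAȳ = (12100.00)(55.00) + (3575.00)(36.67) = 796583.33 mm³
x̄ = 1136208.33 / 15675.00 = 72.49 mm
ȳ = 796583.33 / 15675.00 = 50.82 mm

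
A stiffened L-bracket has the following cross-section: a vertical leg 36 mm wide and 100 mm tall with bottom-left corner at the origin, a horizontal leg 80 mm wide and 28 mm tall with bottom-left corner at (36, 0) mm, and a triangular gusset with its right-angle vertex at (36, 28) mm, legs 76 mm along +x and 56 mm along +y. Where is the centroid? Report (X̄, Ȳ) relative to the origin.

X̄ = 45.88 mm, Ȳ = 38.99 mm

vertical leg: A = 36 × 100 = 3600.00, centroid at (18.00, 50.00).
horizontal leg: A = 80 × 28 = 2240.00, centroid at (76.00, 14.00).
gusset: A = ½·76·56 = 2128.00, centroid at (61.33, 46.67).
ΣA = 7968.00 mm²
ΣAX̄ = (3600.00)(18.00) + (2240.00)(76.00) + (2128.00)(61.33) = 365557.33 mm³
ΣAȲ = (3600.00)(50.00) + (2240.00)(14.00) + (2128.00)(46.67) = 310666.67 mm³
X̄ = 365557.33 / 7968.00 = 45.88 mm
Ȳ = 310666.67 / 7968.00 = 38.99 mm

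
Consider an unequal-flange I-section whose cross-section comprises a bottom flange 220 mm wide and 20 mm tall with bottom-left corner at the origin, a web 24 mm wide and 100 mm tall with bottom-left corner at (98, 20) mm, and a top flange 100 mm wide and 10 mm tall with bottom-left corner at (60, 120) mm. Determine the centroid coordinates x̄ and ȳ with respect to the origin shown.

bottom flange: A = 220 × 20 = 4400.00, centroid at (110.00, 10.00).
web: A = 24 × 100 = 2400.00, centroid at (110.00, 70.00).
top flange: A = 100 × 10 = 1000.00, centroid at (110.00, 125.00).
ΣA = 7800.00 mm², ΣAx̄ = 858000.00 mm³, ΣAȳ = 337000.00 mm³.
x̄ = 858000.00/7800.00 = 110.00 mm; ȳ = 337000.00/7800.00 = 43.21 mm.

x̄ = 110.00 mm, ȳ = 43.21 mm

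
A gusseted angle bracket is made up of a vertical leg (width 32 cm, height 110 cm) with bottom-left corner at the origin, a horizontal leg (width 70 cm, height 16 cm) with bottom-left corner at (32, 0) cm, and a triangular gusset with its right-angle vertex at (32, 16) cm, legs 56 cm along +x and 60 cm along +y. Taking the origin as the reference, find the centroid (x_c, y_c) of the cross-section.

x_c = 34.25 cm, y_c = 41.62 cm

vertical leg: A = 32 × 110 = 3520.00, centroid at (16.00, 55.00).
horizontal leg: A = 70 × 16 = 1120.00, centroid at (67.00, 8.00).
gusset: A = ½·56·60 = 1680.00, centroid at (50.67, 36.00).
ΣA = 6320.00 cm²
ΣAx_c = (3520.00)(16.00) + (1120.00)(67.00) + (1680.00)(50.67) = 216480.00 cm³
ΣAy_c = (3520.00)(55.00) + (1120.00)(8.00) + (1680.00)(36.00) = 263040.00 cm³
x_c = 216480.00 / 6320.00 = 34.25 cm
y_c = 263040.00 / 6320.00 = 41.62 cm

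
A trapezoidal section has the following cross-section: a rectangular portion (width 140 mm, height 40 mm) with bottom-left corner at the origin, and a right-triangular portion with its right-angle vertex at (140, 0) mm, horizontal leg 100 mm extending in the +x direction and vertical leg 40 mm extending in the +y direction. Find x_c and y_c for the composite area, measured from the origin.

x_c = 97.19 mm, y_c = 18.25 mm

rectangular portion: A = 140 × 40 = 5600.00, centroid at (70.00, 20.00).
triangular portion: A = ½·100·40 = 2000.00, centroid at (173.33, 13.33).
ΣA = 7600.00 mm², ΣAx_c = 738666.67 mm³, ΣAy_c = 138666.67 mm³.
x_c = 738666.67/7600.00 = 97.19 mm; y_c = 138666.67/7600.00 = 18.25 mm.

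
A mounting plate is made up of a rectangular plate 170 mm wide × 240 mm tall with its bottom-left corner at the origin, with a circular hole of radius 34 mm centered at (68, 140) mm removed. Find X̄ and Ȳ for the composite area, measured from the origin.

Part | A | x̄ᵢ | ȳᵢ | A·x̄ᵢ | A·ȳᵢ
plate | 40800.00 | 85.00 | 120.00 | 3468000.00 | 4896000.00
hole | -3631.68 | 68.00 | 140.00 | -246954.32 | -508435.36
Σ | 37168.32 |  |  | 3221045.68 | 4387564.64
X̄ = 3221045.68 / 37168.32 = 86.66 mm
Ȳ = 4387564.64 / 37168.32 = 118.05 mm

X̄ = 86.66 mm, Ȳ = 118.05 mm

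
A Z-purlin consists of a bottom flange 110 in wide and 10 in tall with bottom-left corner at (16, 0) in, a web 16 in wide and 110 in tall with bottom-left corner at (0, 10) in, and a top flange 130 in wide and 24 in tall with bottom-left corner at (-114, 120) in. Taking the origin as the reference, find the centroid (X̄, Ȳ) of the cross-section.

Part | A | x̄ᵢ | ȳᵢ | A·x̄ᵢ | A·ȳᵢ
bottom flange | 1100.00 | 71.00 | 5.00 | 78100.00 | 5500.00
web | 1760.00 | 8.00 | 65.00 | 14080.00 | 114400.00
top flange | 3120.00 | -49.00 | 132.00 | -152880.00 | 411840.00
Σ | 5980.00 |  |  | -60700.00 | 531740.00
X̄ = -60700.00 / 5980.00 = -10.15 in
Ȳ = 531740.00 / 5980.00 = 88.92 in

X̄ = -10.15 in, Ȳ = 88.92 in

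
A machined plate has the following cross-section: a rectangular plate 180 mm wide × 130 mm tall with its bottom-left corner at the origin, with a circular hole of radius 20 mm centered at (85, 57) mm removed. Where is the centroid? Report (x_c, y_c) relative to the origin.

x_c = 90.28 mm, y_c = 65.45 mm

Part | A | x̄ᵢ | ȳᵢ | A·x̄ᵢ | A·ȳᵢ
plate | 23400.00 | 90.00 | 65.00 | 2106000.00 | 1521000.00
hole | -1256.64 | 85.00 | 57.00 | -106814.15 | -71628.31
Σ | 22143.36 |  |  | 1999185.85 | 1449371.69
x_c = 1999185.85 / 22143.36 = 90.28 mm
y_c = 1449371.69 / 22143.36 = 65.45 mm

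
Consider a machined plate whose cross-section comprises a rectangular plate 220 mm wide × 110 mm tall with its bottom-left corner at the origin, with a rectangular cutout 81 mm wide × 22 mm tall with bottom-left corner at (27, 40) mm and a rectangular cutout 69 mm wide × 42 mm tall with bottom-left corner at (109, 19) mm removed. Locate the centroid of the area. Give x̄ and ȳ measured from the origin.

Part | A | x̄ᵢ | ȳᵢ | A·x̄ᵢ | A·ȳᵢ
plate | 24200.00 | 110.00 | 55.00 | 2662000.00 | 1331000.00
hole 1 | -1782.00 | 67.50 | 51.00 | -120285.00 | -90882.00
hole 2 | -2898.00 | 143.50 | 40.00 | -415863.00 | -115920.00
Σ | 19520.00 |  |  | 2125852.00 | 1124198.00
x̄ = 2125852.00 / 19520.00 = 108.91 mm
ȳ = 1124198.00 / 19520.00 = 57.59 mm

x̄ = 108.91 mm, ȳ = 57.59 mm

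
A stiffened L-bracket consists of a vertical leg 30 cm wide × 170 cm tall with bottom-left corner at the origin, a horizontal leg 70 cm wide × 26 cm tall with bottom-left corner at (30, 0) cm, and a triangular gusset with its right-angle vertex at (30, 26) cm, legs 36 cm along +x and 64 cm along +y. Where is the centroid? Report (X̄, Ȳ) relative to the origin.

X̄ = 30.13 cm, Ȳ = 63.39 cm

vertical leg: A = 30 × 170 = 5100.00, centroid at (15.00, 85.00).
horizontal leg: A = 70 × 26 = 1820.00, centroid at (65.00, 13.00).
gusset: A = ½·36·64 = 1152.00, centroid at (42.00, 47.33).
ΣA = 8072.00 cm²
ΣAX̄ = (5100.00)(15.00) + (1820.00)(65.00) + (1152.00)(42.00) = 243184.00 cm³
ΣAȲ = (5100.00)(85.00) + (1820.00)(13.00) + (1152.00)(47.33) = 511688.00 cm³
X̄ = 243184.00 / 8072.00 = 30.13 cm
Ȳ = 511688.00 / 8072.00 = 63.39 cm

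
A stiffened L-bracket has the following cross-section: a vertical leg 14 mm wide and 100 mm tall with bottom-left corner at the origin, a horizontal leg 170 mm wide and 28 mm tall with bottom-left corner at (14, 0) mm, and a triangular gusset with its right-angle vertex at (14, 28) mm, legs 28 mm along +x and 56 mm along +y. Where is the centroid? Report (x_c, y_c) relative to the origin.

x_c = 71.91 mm, y_c = 24.95 mm

vertical leg: A = 14 × 100 = 1400.00, centroid at (7.00, 50.00).
horizontal leg: A = 170 × 28 = 4760.00, centroid at (99.00, 14.00).
gusset: A = ½·28·56 = 784.00, centroid at (23.33, 46.67).
ΣA = 6944.00 mm², ΣAx_c = 499333.33 mm³, ΣAy_c = 173226.67 mm³.
x_c = 499333.33/6944.00 = 71.91 mm; y_c = 173226.67/6944.00 = 24.95 mm.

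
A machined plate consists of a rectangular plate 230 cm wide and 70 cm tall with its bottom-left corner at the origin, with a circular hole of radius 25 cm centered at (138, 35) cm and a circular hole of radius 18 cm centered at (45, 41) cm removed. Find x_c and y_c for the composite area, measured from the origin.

plate: A = 230 × 70 = 16100.00, centroid at (115.00, 35.00).
hole 1: A = −π·25² = -1963.50, centroid at (138.00, 35.00).
hole 2: A = −π·18² = -1017.88, centroid at (45.00, 41.00).
ΣA = 13118.63 cm²
ΣAx_c = (16100.00)(115.00) + (-1963.50)(138.00) + (-1017.88)(45.00) = 1534733.21 cm³
ΣAy_c = (16100.00)(35.00) + (-1963.50)(35.00) + (-1017.88)(41.00) = 453044.74 cm³
x_c = 1534733.21 / 13118.63 = 116.99 cm
y_c = 453044.74 / 13118.63 = 34.53 cm

x_c = 116.99 cm, y_c = 34.53 cm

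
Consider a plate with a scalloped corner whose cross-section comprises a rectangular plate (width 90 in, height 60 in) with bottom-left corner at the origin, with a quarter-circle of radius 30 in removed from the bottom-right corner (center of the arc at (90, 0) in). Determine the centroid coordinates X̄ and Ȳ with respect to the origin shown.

Part | A | x̄ᵢ | ȳᵢ | A·x̄ᵢ | A·ȳᵢ
plate | 5400.00 | 45.00 | 30.00 | 243000.00 | 162000.00
removed quarter-circle | -706.86 | 77.27 | 12.73 | -54617.25 | -9000.00
Σ | 4693.14 |  |  | 188382.75 | 153000.00
X̄ = 188382.75 / 4693.14 = 40.14 in
Ȳ = 153000.00 / 4693.14 = 32.60 in

X̄ = 40.14 in, Ȳ = 32.60 in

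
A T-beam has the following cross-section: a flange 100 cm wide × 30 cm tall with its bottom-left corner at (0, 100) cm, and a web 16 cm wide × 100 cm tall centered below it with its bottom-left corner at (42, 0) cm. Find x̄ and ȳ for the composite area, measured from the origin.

Part | A | x̄ᵢ | ȳᵢ | A·x̄ᵢ | A·ȳᵢ
web | 1600.00 | 50.00 | 50.00 | 80000.00 | 80000.00
flange | 3000.00 | 50.00 | 115.00 | 150000.00 | 345000.00
Σ | 4600.00 |  |  | 230000.00 | 425000.00
x̄ = 230000.00 / 4600.00 = 50.00 cm
ȳ = 425000.00 / 4600.00 = 92.39 cm

x̄ = 50.00 cm, ȳ = 92.39 cm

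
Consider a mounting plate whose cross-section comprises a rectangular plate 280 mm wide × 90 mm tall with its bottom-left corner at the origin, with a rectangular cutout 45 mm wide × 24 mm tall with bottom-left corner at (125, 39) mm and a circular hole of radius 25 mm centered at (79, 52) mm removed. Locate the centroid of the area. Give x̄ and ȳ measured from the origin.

plate: A = 280 × 90 = 25200.00, centroid at (140.00, 45.00).
hole 1: A = −(45 × 24) = -1080.00, centroid at (147.50, 51.00).
hole 2: A = −π·25² = -1963.50, centroid at (79.00, 52.00).
ΣA = 22156.50 mm², ΣAx̄ = 3213583.86 mm³, ΣAȳ = 976818.24 mm³.
x̄ = 3213583.86/22156.50 = 145.04 mm; ȳ = 976818.24/22156.50 = 44.09 mm.

x̄ = 145.04 mm, ȳ = 44.09 mm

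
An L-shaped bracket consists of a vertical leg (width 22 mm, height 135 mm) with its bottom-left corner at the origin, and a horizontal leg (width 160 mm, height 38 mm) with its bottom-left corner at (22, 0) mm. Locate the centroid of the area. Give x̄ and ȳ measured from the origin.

x̄ = 72.14 mm, ȳ = 34.92 mm

Part | A | x̄ᵢ | ȳᵢ | A·x̄ᵢ | A·ȳᵢ
vertical leg | 2970.00 | 11.00 | 67.50 | 32670.00 | 200475.00
horizontal leg | 6080.00 | 102.00 | 19.00 | 620160.00 | 115520.00
Σ | 9050.00 |  |  | 652830.00 | 315995.00
x̄ = 652830.00 / 9050.00 = 72.14 mm
ȳ = 315995.00 / 9050.00 = 34.92 mm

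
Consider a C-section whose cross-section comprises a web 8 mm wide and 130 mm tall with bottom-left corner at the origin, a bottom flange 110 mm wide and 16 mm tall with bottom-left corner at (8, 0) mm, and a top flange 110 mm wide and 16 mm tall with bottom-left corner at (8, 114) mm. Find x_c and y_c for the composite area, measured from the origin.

x_c = 49.54 mm, y_c = 65.00 mm

web: A = 8 × 130 = 1040.00, centroid at (4.00, 65.00).
bottom flange: A = 110 × 16 = 1760.00, centroid at (63.00, 8.00).
top flange: A = 110 × 16 = 1760.00, centroid at (63.00, 122.00).
ΣA = 4560.00 mm²
ΣAx_c = (1040.00)(4.00) + (1760.00)(63.00) + (1760.00)(63.00) = 225920.00 mm³
ΣAy_c = (1040.00)(65.00) + (1760.00)(8.00) + (1760.00)(122.00) = 296400.00 mm³
x_c = 225920.00 / 4560.00 = 49.54 mm
y_c = 296400.00 / 4560.00 = 65.00 mm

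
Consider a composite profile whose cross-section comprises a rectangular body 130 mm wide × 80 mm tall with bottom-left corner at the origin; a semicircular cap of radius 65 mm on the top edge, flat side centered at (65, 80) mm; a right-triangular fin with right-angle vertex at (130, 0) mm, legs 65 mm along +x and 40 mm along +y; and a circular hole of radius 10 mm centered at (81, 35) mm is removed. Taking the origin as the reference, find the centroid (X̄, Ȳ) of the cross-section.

X̄ = 70.97 mm, Ȳ = 63.05 mm

Part | A | x̄ᵢ | ȳᵢ | A·x̄ᵢ | A·ȳᵢ
rectangular body | 10400.00 | 65.00 | 40.00 | 676000.00 | 416000.00
semicircular top | 6636.61 | 65.00 | 107.59 | 431379.94 | 714012.49
triangular fin | 1300.00 | 151.67 | 13.33 | 197166.67 | 17333.33
hole | -314.16 | 81.00 | 35.00 | -25446.90 | -10995.57
Σ | 18022.46 |  |  | 1279099.71 | 1136350.25
X̄ = 1279099.71 / 18022.46 = 70.97 mm
Ȳ = 1136350.25 / 18022.46 = 63.05 mm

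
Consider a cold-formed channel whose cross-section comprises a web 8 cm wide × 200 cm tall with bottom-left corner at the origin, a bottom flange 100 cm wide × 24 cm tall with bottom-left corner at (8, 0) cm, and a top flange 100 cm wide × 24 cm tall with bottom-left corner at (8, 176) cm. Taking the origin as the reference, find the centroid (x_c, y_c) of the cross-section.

web: A = 8 × 200 = 1600.00, centroid at (4.00, 100.00).
bottom flange: A = 100 × 24 = 2400.00, centroid at (58.00, 12.00).
top flange: A = 100 × 24 = 2400.00, centroid at (58.00, 188.00).
ΣA = 6400.00 cm², ΣAx_c = 284800.00 cm³, ΣAy_c = 640000.00 cm³.
x_c = 284800.00/6400.00 = 44.50 cm; y_c = 640000.00/6400.00 = 100.00 cm.

x_c = 44.50 cm, y_c = 100.00 cm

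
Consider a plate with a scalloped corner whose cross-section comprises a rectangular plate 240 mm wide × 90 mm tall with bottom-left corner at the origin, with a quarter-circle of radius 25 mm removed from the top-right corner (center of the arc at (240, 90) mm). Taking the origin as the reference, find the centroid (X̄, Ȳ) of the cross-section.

X̄ = 117.46 mm, Ȳ = 44.20 mm

plate: A = 240 × 90 = 21600.00, centroid at (120.00, 45.00).
removed quarter-circle: A = −¼π·25² = -490.87, centroid at (229.39, 79.39).
ΣA = 21109.13 mm²
ΣAX̄ = (21600.00)(120.00) + (-490.87)(229.39) = 2479398.61 mm³
ΣAȲ = (21600.00)(45.00) + (-490.87)(79.39) = 933029.69 mm³
X̄ = 2479398.61 / 21109.13 = 117.46 mm
Ȳ = 933029.69 / 21109.13 = 44.20 mm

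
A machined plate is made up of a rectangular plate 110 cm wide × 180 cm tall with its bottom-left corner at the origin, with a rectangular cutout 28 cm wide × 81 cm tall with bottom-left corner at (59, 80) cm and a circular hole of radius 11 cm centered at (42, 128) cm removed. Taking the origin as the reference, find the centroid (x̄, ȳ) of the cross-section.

plate: A = 110 × 180 = 19800.00, centroid at (55.00, 90.00).
hole 1: A = −(28 × 81) = -2268.00, centroid at (73.00, 120.50).
hole 2: A = −π·11² = -380.13, centroid at (42.00, 128.00).
ΣA = 17151.87 cm², ΣAx̄ = 907470.43 cm³, ΣAȳ = 1460049.01 cm³.
x̄ = 907470.43/17151.87 = 52.91 cm; ȳ = 1460049.01/17151.87 = 85.12 cm.

x̄ = 52.91 cm, ȳ = 85.12 cm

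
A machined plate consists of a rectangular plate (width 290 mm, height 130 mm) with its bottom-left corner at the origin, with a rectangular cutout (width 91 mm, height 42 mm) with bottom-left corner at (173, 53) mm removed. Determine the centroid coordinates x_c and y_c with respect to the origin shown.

x_c = 136.71 mm, y_c = 63.98 mm

plate: A = 290 × 130 = 37700.00, centroid at (145.00, 65.00).
hole: A = −(91 × 42) = -3822.00, centroid at (218.50, 74.00).
ΣA = 33878.00 mm²
ΣAx_c = (37700.00)(145.00) + (-3822.00)(218.50) = 4631393.00 mm³
ΣAy_c = (37700.00)(65.00) + (-3822.00)(74.00) = 2167672.00 mm³
x_c = 4631393.00 / 33878.00 = 136.71 mm
y_c = 2167672.00 / 33878.00 = 63.98 mm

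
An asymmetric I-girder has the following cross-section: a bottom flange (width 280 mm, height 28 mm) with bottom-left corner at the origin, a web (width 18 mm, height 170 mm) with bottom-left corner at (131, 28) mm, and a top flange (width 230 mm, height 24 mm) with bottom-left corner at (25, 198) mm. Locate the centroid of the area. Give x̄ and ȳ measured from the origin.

bottom flange: A = 280 × 28 = 7840.00, centroid at (140.00, 14.00).
web: A = 18 × 170 = 3060.00, centroid at (140.00, 113.00).
top flange: A = 230 × 24 = 5520.00, centroid at (140.00, 210.00).
ΣA = 16420.00 mm²
ΣAx̄ = (7840.00)(140.00) + (3060.00)(140.00) + (5520.00)(140.00) = 2298800.00 mm³
ΣAȳ = (7840.00)(14.00) + (3060.00)(113.00) + (5520.00)(210.00) = 1614740.00 mm³
x̄ = 2298800.00 / 16420.00 = 140.00 mm
ȳ = 1614740.00 / 16420.00 = 98.34 mm

x̄ = 140.00 mm, ȳ = 98.34 mm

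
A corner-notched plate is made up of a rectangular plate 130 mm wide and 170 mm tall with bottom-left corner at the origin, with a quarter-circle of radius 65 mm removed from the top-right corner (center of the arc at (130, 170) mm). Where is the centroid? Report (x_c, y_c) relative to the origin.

x_c = 58.39 mm, y_c = 74.86 mm

plate: A = 130 × 170 = 22100.00, centroid at (65.00, 85.00).
removed quarter-circle: A = −¼π·65² = -3318.31, centroid at (102.41, 142.41).
ΣA = 18781.69 mm², ΣAx_c = 1096661.73 mm³, ΣAy_c = 1405929.44 mm³.
x_c = 1096661.73/18781.69 = 58.39 mm; y_c = 1405929.44/18781.69 = 74.86 mm.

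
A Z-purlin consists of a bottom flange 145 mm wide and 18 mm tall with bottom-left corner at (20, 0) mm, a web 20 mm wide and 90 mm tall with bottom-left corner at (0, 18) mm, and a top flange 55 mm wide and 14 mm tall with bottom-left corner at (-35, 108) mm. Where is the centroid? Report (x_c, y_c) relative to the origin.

Part | A | x̄ᵢ | ȳᵢ | A·x̄ᵢ | A·ȳᵢ
bottom flange | 2610.00 | 92.50 | 9.00 | 241425.00 | 23490.00
web | 1800.00 | 10.00 | 63.00 | 18000.00 | 113400.00
top flange | 770.00 | -7.50 | 115.00 | -5775.00 | 88550.00
Σ | 5180.00 |  |  | 253650.00 | 225440.00
x_c = 253650.00 / 5180.00 = 48.97 mm
y_c = 225440.00 / 5180.00 = 43.52 mm

x_c = 48.97 mm, y_c = 43.52 mm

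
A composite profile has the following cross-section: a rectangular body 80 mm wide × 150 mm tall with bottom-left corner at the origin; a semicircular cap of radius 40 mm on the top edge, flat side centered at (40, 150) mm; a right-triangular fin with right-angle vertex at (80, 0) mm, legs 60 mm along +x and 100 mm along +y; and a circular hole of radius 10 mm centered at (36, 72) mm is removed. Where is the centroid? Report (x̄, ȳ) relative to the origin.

x̄ = 50.54 mm, ȳ = 81.23 mm

rectangular body: A = 80 × 150 = 12000.00, centroid at (40.00, 75.00).
semicircular top: A = ½π·40² = 2513.27, centroid at (40.00, 166.98).
triangular fin: A = ½·60·100 = 3000.00, centroid at (100.00, 33.33).
hole: A = −π·10² = -314.16, centroid at (36.00, 72.00).
ΣA = 17199.11 mm²
ΣAx̄ = (12000.00)(40.00) + (2513.27)(40.00) + (3000.00)(100.00) + (-314.16)(36.00) = 869221.23 mm³
ΣAȳ = (12000.00)(75.00) + (2513.27)(166.98) + (3000.00)(33.33) + (-314.16)(72.00) = 1397038.32 mm³
x̄ = 869221.23 / 17199.11 = 50.54 mm
ȳ = 1397038.32 / 17199.11 = 81.23 mm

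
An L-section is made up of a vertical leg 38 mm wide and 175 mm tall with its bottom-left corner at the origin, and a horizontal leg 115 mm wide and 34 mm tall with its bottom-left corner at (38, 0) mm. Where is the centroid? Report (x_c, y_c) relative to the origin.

vertical leg: A = 38 × 175 = 6650.00, centroid at (19.00, 87.50).
horizontal leg: A = 115 × 34 = 3910.00, centroid at (95.50, 17.00).
ΣA = 10560.00 mm², ΣAx_c = 499755.00 mm³, ΣAy_c = 648345.00 mm³.
x_c = 499755.00/10560.00 = 47.33 mm; y_c = 648345.00/10560.00 = 61.40 mm.

x_c = 47.33 mm, y_c = 61.40 mm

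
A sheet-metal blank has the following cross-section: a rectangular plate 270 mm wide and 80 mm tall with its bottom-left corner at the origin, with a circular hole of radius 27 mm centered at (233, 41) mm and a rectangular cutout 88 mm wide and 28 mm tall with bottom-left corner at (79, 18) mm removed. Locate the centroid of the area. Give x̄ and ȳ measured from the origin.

plate: A = 270 × 80 = 21600.00, centroid at (135.00, 40.00).
hole 1: A = −π·27² = -2290.22, centroid at (233.00, 41.00).
hole 2: A = −(88 × 28) = -2464.00, centroid at (123.00, 32.00).
ΣA = 16845.78 mm²
ΣAx̄ = (21600.00)(135.00) + (-2290.22)(233.00) + (-2464.00)(123.00) = 2079306.50 mm³
ΣAȳ = (21600.00)(40.00) + (-2290.22)(41.00) + (-2464.00)(32.00) = 691252.94 mm³
x̄ = 2079306.50 / 16845.78 = 123.43 mm
ȳ = 691252.94 / 16845.78 = 41.03 mm

x̄ = 123.43 mm, ȳ = 41.03 mm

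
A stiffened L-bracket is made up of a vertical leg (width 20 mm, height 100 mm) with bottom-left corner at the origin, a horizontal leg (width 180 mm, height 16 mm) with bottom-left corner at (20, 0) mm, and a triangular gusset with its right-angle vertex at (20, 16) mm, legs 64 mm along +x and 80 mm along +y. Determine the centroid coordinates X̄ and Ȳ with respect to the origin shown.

vertical leg: A = 20 × 100 = 2000.00, centroid at (10.00, 50.00).
horizontal leg: A = 180 × 16 = 2880.00, centroid at (110.00, 8.00).
gusset: A = ½·64·80 = 2560.00, centroid at (41.33, 42.67).
ΣA = 7440.00 mm², ΣAX̄ = 442613.33 mm³, ΣAȲ = 232266.67 mm³.
X̄ = 442613.33/7440.00 = 59.49 mm; Ȳ = 232266.67/7440.00 = 31.22 mm.

X̄ = 59.49 mm, Ȳ = 31.22 mm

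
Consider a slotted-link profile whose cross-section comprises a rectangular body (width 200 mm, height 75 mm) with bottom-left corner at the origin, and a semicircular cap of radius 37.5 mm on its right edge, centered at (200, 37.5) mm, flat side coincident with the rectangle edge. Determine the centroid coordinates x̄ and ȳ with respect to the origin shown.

x̄ = 114.88 mm, ȳ = 37.50 mm

Part | A | x̄ᵢ | ȳᵢ | A·x̄ᵢ | A·ȳᵢ
rectangular body | 15000.00 | 100.00 | 37.50 | 1500000.00 | 562500.00
semicircular end | 2208.93 | 215.92 | 37.50 | 476942.72 | 82834.96
Σ | 17208.93 |  |  | 1976942.72 | 645334.96
x̄ = 1976942.72 / 17208.93 = 114.88 mm
ȳ = 645334.96 / 17208.93 = 37.50 mm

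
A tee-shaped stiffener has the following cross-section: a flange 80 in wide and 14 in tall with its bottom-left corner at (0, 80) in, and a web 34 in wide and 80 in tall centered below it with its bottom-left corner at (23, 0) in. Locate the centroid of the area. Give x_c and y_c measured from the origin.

web: A = 34 × 80 = 2720.00, centroid at (40.00, 40.00).
flange: A = 80 × 14 = 1120.00, centroid at (40.00, 87.00).
ΣA = 3840.00 in², ΣAx_c = 153600.00 in³, ΣAy_c = 206240.00 in³.
x_c = 153600.00/3840.00 = 40.00 in; y_c = 206240.00/3840.00 = 53.71 in.

x_c = 40.00 in, y_c = 53.71 in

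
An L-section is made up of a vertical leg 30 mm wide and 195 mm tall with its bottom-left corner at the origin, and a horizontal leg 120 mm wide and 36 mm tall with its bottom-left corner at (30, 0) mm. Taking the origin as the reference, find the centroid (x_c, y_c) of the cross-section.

vertical leg: A = 30 × 195 = 5850.00, centroid at (15.00, 97.50).
horizontal leg: A = 120 × 36 = 4320.00, centroid at (90.00, 18.00).
ΣA = 10170.00 mm², ΣAx_c = 476550.00 mm³, ΣAy_c = 648135.00 mm³.
x_c = 476550.00/10170.00 = 46.86 mm; y_c = 648135.00/10170.00 = 63.73 mm.

x_c = 46.86 mm, y_c = 63.73 mm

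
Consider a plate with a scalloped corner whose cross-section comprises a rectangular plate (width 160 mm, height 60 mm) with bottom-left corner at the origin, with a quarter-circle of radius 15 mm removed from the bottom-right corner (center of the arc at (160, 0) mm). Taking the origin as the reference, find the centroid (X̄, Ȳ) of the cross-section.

X̄ = 78.62 mm, Ȳ = 30.44 mm

plate: A = 160 × 60 = 9600.00, centroid at (80.00, 30.00).
removed quarter-circle: A = −¼π·15² = -176.71, centroid at (153.63, 6.37).
ΣA = 9423.29 mm²
ΣAX̄ = (9600.00)(80.00) + (-176.71)(153.63) = 740850.67 mm³
ΣAȲ = (9600.00)(30.00) + (-176.71)(6.37) = 286875.00 mm³
X̄ = 740850.67 / 9423.29 = 78.62 mm
Ȳ = 286875.00 / 9423.29 = 30.44 mm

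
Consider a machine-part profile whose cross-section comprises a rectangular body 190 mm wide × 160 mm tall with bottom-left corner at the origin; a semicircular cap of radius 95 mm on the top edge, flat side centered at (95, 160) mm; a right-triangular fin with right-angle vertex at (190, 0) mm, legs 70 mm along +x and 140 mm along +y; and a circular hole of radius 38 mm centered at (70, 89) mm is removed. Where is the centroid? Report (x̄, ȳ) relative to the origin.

Part | A | x̄ᵢ | ȳᵢ | A·x̄ᵢ | A·ȳᵢ
rectangular body | 30400.00 | 95.00 | 80.00 | 2888000.00 | 2432000.00
semicircular top | 14176.44 | 95.00 | 200.32 | 1346761.50 | 2839813.23
triangular fin | 4900.00 | 213.33 | 46.67 | 1045333.33 | 228666.67
hole | -4536.46 | 70.00 | 89.00 | -317552.19 | -403744.92
Σ | 44939.98 |  |  | 4962542.65 | 5096734.97
x̄ = 4962542.65 / 44939.98 = 110.43 mm
ȳ = 5096734.97 / 44939.98 = 113.41 mm

x̄ = 110.43 mm, ȳ = 113.41 mm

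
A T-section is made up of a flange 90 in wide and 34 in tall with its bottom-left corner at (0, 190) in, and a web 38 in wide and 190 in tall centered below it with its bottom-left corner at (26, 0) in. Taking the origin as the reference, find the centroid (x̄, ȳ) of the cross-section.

x̄ = 45.00 in, ȳ = 128.34 in

web: A = 38 × 190 = 7220.00, centroid at (45.00, 95.00).
flange: A = 90 × 34 = 3060.00, centroid at (45.00, 207.00).
ΣA = 10280.00 in², ΣAx̄ = 462600.00 in³, ΣAȳ = 1319320.00 in³.
x̄ = 462600.00/10280.00 = 45.00 in; ȳ = 1319320.00/10280.00 = 128.34 in.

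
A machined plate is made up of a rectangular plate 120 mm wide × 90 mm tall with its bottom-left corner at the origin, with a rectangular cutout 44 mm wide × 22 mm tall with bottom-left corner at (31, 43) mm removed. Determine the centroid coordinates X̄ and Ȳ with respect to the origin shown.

X̄ = 60.69 mm, Ȳ = 44.11 mm

plate: A = 120 × 90 = 10800.00, centroid at (60.00, 45.00).
hole: A = −(44 × 22) = -968.00, centroid at (53.00, 54.00).
ΣA = 9832.00 mm²
ΣAX̄ = (10800.00)(60.00) + (-968.00)(53.00) = 596696.00 mm³
ΣAȲ = (10800.00)(45.00) + (-968.00)(54.00) = 433728.00 mm³
X̄ = 596696.00 / 9832.00 = 60.69 mm
Ȳ = 433728.00 / 9832.00 = 44.11 mm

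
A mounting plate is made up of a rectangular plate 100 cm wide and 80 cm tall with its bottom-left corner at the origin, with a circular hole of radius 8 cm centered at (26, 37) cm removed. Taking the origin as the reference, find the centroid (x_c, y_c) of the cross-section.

plate: A = 100 × 80 = 8000.00, centroid at (50.00, 40.00).
hole: A = −π·8² = -201.06, centroid at (26.00, 37.00).
ΣA = 7798.94 cm², ΣAx_c = 394772.39 cm³, ΣAy_c = 312560.71 cm³.
x_c = 394772.39/7798.94 = 50.62 cm; y_c = 312560.71/7798.94 = 40.08 cm.

x_c = 50.62 cm, y_c = 40.08 cm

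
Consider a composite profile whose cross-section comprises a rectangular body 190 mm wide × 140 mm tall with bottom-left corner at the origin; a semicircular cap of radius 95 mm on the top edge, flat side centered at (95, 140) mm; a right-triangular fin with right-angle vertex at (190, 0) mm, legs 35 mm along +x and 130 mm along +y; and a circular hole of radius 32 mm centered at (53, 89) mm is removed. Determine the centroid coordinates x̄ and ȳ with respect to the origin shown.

Part | A | x̄ᵢ | ȳᵢ | A·x̄ᵢ | A·ȳᵢ
rectangular body | 26600.00 | 95.00 | 70.00 | 2527000.00 | 1862000.00
semicircular top | 14176.44 | 95.00 | 180.32 | 1346761.50 | 2556284.49
triangular fin | 2275.00 | 201.67 | 43.33 | 458791.67 | 98583.33
hole | -3216.99 | 53.00 | 89.00 | -170500.52 | -286312.19
Σ | 39834.45 |  |  | 4162052.65 | 4230555.64
x̄ = 4162052.65 / 39834.45 = 104.48 mm
ȳ = 4230555.64 / 39834.45 = 106.20 mm

x̄ = 104.48 mm, ȳ = 106.20 mm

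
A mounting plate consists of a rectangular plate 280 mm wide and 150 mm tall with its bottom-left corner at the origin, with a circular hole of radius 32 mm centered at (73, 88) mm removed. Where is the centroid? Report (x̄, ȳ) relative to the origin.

x̄ = 145.56 mm, ȳ = 73.92 mm

plate: A = 280 × 150 = 42000.00, centroid at (140.00, 75.00).
hole: A = −π·32² = -3216.99, centroid at (73.00, 88.00).
ΣA = 38783.01 mm²
ΣAx̄ = (42000.00)(140.00) + (-3216.99)(73.00) = 5645159.67 mm³
ΣAȳ = (42000.00)(75.00) + (-3216.99)(88.00) = 2866904.80 mm³
x̄ = 5645159.67 / 38783.01 = 145.56 mm
ȳ = 2866904.80 / 38783.01 = 73.92 mm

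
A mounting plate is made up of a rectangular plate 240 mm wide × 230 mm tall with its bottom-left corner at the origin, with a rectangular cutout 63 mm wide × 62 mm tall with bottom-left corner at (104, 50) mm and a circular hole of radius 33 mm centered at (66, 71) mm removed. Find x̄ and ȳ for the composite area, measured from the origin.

x̄ = 122.59 mm, ȳ = 120.92 mm

plate: A = 240 × 230 = 55200.00, centroid at (120.00, 115.00).
hole 1: A = −(63 × 62) = -3906.00, centroid at (135.50, 81.00).
hole 2: A = −π·33² = -3421.19, centroid at (66.00, 71.00).
ΣA = 47872.81 mm²
ΣAx̄ = (55200.00)(120.00) + (-3906.00)(135.50) + (-3421.19)(66.00) = 5868938.17 mm³
ΣAȳ = (55200.00)(115.00) + (-3906.00)(81.00) + (-3421.19)(71.00) = 5788709.20 mm³
x̄ = 5868938.17 / 47872.81 = 122.59 mm
ȳ = 5788709.20 / 47872.81 = 120.92 mm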